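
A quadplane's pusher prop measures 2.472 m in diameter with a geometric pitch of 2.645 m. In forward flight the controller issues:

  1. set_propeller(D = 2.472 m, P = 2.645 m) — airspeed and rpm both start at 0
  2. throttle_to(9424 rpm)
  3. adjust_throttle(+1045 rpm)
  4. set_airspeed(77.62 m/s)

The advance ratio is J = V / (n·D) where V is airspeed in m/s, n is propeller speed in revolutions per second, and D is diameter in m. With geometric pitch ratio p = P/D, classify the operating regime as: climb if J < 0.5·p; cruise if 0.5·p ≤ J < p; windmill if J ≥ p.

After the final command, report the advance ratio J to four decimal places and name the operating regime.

J = 0.1800, regime = climb

set_propeller: D = 2.472 m, P = 2.645 m (p = P/D = 1.069984); state ← (V=0, rpm=0)
throttle_to(9424): rpm ← 9424
adjust_throttle(+1045): rpm ← 9424 +1045 = 10469
set_airspeed(77.62): V ← 77.62 m/s
final state: V = 77.62 m/s, rpm = 10469 → n = rpm/60 = 174.483333 rev/s
J = V / (n·D) = 77.62 / (174.483333 × 2.472) = 0.179958
regime bands: climb J<0.5350 | cruise [0.5350, 1.0700) | windmill J≥1.0700
J = 0.1800 → climb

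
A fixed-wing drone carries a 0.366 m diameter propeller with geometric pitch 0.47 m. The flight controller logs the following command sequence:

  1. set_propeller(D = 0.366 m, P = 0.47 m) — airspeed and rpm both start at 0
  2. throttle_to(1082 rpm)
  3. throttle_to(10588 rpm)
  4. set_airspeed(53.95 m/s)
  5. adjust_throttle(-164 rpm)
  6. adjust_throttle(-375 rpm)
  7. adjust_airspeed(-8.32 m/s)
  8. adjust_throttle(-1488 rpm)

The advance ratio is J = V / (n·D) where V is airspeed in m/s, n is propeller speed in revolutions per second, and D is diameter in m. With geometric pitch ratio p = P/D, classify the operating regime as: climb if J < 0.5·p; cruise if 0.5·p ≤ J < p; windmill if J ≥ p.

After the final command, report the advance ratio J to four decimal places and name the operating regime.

set_propeller: D = 0.366 m, P = 0.47 m (p = P/D = 1.284153); state ← (V=0, rpm=0)
throttle_to(1082): rpm ← 1082
throttle_to(10588): rpm ← 10588
set_airspeed(53.95): V ← 53.95 m/s
adjust_throttle(-164): rpm ← 10588 -164 = 10424
adjust_throttle(-375): rpm ← 10424 -375 = 10049
adjust_airspeed(-8.32): V ← 53.95 -8.32 = 45.63 m/s
adjust_throttle(-1488): rpm ← 10049 -1488 = 8561
final state: V = 45.63 m/s, rpm = 8561 → n = rpm/60 = 142.683333 rev/s
J = V / (n·D) = 45.63 / (142.683333 × 0.366) = 0.873768
regime bands: climb J<0.6421 | cruise [0.6421, 1.2842) | windmill J≥1.2842
J = 0.8738 → cruise

J = 0.8738, regime = cruise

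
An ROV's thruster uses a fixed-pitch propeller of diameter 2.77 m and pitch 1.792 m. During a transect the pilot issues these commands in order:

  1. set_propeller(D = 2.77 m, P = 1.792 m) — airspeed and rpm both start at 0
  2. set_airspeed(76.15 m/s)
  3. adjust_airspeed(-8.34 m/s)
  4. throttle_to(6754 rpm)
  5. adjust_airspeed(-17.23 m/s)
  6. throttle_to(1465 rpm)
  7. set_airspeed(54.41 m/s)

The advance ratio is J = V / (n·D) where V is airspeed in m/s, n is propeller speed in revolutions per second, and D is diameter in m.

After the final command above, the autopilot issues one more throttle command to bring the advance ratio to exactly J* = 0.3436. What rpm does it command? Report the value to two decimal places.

rpm = 3430.02

set_propeller: D = 2.77 m, P = 1.792 m (p = P/D = 0.646931); state ← (V=0, rpm=0)
set_airspeed(76.15): V ← 76.15 m/s
adjust_airspeed(-8.34): V ← 76.15 -8.34 = 67.81 m/s
throttle_to(6754): rpm ← 6754
adjust_airspeed(-17.23): V ← 67.81 -17.23 = 50.58 m/s
throttle_to(1465): rpm ← 1465
set_airspeed(54.41): V ← 54.41 m/s
final state: V = 54.41 m/s, rpm = 1465 → n = rpm/60 = 24.416667 rev/s
target J* = 0.3436; solve J* = V/(n·D) for n: n = V/(J*·D) = 54.41/(0.3436 × 2.77) = 57.167053 rev/s
rpm = 60·n = 3430.023157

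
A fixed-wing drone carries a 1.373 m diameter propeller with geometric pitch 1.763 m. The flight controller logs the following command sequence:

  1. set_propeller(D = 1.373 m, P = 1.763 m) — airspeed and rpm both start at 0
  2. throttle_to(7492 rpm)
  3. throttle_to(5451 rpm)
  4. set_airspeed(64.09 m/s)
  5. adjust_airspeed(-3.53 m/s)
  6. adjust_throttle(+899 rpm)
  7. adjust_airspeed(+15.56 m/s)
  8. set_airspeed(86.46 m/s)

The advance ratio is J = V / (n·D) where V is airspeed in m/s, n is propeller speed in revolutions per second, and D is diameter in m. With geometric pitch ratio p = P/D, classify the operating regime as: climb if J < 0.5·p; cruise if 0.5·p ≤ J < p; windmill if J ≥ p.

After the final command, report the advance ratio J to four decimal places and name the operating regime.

J = 0.5950, regime = climb

set_propeller: D = 1.373 m, P = 1.763 m (p = P/D = 1.284050); state ← (V=0, rpm=0)
throttle_to(7492): rpm ← 7492
throttle_to(5451): rpm ← 5451
set_airspeed(64.09): V ← 64.09 m/s
adjust_airspeed(-3.53): V ← 64.09 -3.53 = 60.56 m/s
adjust_throttle(+899): rpm ← 5451 +899 = 6350
adjust_airspeed(+15.56): V ← 60.56 +15.56 = 76.12 m/s
set_airspeed(86.46): V ← 86.46 m/s
final state: V = 86.46 m/s, rpm = 6350 → n = rpm/60 = 105.833333 rev/s
J = V / (n·D) = 86.46 / (105.833333 × 1.373) = 0.595007
regime bands: climb J<0.6420 | cruise [0.6420, 1.2840) | windmill J≥1.2840
J = 0.5950 → climb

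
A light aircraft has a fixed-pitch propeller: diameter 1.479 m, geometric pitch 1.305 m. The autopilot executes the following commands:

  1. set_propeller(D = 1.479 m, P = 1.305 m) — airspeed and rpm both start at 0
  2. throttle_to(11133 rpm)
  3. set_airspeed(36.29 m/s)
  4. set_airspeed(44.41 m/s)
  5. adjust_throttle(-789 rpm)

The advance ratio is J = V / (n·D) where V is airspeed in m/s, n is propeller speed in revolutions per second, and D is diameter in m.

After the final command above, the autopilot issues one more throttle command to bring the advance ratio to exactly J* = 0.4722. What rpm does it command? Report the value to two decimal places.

set_propeller: D = 1.479 m, P = 1.305 m (p = P/D = 0.882353); state ← (V=0, rpm=0)
throttle_to(11133): rpm ← 11133
set_airspeed(36.29): V ← 36.29 m/s
set_airspeed(44.41): V ← 44.41 m/s
adjust_throttle(-789): rpm ← 11133 -789 = 10344
final state: V = 44.41 m/s, rpm = 10344 → n = rpm/60 = 172.400000 rev/s
target J* = 0.4722; solve J* = V/(n·D) for n: n = V/(J*·D) = 44.41/(0.4722 × 1.479) = 63.589677 rev/s
rpm = 60·n = 3815.380597

rpm = 3815.38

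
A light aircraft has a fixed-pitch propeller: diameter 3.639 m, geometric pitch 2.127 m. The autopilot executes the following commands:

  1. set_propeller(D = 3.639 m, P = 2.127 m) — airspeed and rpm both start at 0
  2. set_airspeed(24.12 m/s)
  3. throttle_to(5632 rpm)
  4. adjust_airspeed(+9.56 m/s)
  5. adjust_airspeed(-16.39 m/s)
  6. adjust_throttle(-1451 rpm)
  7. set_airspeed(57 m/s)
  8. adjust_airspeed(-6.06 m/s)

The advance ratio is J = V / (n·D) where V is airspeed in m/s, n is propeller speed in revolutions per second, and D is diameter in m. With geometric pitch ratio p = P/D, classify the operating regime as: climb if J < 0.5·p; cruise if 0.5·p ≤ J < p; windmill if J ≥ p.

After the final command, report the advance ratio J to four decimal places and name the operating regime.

set_propeller: D = 3.639 m, P = 2.127 m (p = P/D = 0.584501); state ← (V=0, rpm=0)
set_airspeed(24.12): V ← 24.12 m/s
throttle_to(5632): rpm ← 5632
adjust_airspeed(+9.56): V ← 24.12 +9.56 = 33.68 m/s
adjust_airspeed(-16.39): V ← 33.68 -16.39 = 17.29 m/s
adjust_throttle(-1451): rpm ← 5632 -1451 = 4181
set_airspeed(57): V ← 57 m/s
adjust_airspeed(-6.06): V ← 57 -6.06 = 50.94 m/s
final state: V = 50.94 m/s, rpm = 4181 → n = rpm/60 = 69.683333 rev/s
J = V / (n·D) = 50.94 / (69.683333 × 3.639) = 0.200885
regime bands: climb J<0.2923 | cruise [0.2923, 0.5845) | windmill J≥0.5845
J = 0.2009 → climb

J = 0.2009, regime = climb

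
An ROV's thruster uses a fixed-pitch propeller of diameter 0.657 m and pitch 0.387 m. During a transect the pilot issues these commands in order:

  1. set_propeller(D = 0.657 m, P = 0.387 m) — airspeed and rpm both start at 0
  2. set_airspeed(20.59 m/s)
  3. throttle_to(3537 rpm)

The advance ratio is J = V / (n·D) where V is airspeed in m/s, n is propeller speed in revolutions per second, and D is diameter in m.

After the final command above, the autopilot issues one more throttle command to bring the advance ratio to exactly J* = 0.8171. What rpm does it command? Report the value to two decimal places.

set_propeller: D = 0.657 m, P = 0.387 m (p = P/D = 0.589041); state ← (V=0, rpm=0)
set_airspeed(20.59): V ← 20.59 m/s
throttle_to(3537): rpm ← 3537
final state: V = 20.59 m/s, rpm = 3537 → n = rpm/60 = 58.950000 rev/s
target J* = 0.8171; solve J* = V/(n·D) for n: n = V/(J*·D) = 20.59/(0.8171 × 0.657) = 38.354451 rev/s
rpm = 60·n = 2301.267038

rpm = 2301.27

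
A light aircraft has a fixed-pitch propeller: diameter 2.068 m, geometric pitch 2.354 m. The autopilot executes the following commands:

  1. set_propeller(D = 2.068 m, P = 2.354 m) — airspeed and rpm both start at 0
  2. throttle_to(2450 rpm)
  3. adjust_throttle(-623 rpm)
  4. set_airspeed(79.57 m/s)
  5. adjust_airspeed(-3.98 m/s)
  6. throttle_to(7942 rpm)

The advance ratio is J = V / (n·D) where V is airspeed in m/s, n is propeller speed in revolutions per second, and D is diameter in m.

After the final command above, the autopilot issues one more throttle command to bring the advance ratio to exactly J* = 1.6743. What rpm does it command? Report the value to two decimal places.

set_propeller: D = 2.068 m, P = 2.354 m (p = P/D = 1.138298); state ← (V=0, rpm=0)
throttle_to(2450): rpm ← 2450
adjust_throttle(-623): rpm ← 2450 -623 = 1827
set_airspeed(79.57): V ← 79.57 m/s
adjust_airspeed(-3.98): V ← 79.57 -3.98 = 75.59 m/s
throttle_to(7942): rpm ← 7942
final state: V = 75.59 m/s, rpm = 7942 → n = rpm/60 = 132.366667 rev/s
target J* = 1.6743; solve J* = V/(n·D) for n: n = V/(J*·D) = 75.59/(1.6743 × 2.068) = 21.831347 rev/s
rpm = 60·n = 1309.880823

rpm = 1309.88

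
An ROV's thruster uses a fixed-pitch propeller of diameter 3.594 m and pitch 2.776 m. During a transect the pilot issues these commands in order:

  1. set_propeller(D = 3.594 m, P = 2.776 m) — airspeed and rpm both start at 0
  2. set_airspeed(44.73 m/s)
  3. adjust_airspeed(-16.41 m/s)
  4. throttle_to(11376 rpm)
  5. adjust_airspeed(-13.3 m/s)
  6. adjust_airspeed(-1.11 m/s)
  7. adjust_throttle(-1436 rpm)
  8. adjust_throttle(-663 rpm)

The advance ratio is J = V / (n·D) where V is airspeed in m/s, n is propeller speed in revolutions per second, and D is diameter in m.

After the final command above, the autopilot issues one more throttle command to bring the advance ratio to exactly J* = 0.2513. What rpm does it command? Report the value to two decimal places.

set_propeller: D = 3.594 m, P = 2.776 m (p = P/D = 0.772398); state ← (V=0, rpm=0)
set_airspeed(44.73): V ← 44.73 m/s
adjust_airspeed(-16.41): V ← 44.73 -16.41 = 28.32 m/s
throttle_to(11376): rpm ← 11376
adjust_airspeed(-13.3): V ← 28.32 -13.3 = 15.02 m/s
adjust_airspeed(-1.11): V ← 15.02 -1.11 = 13.91 m/s
adjust_throttle(-1436): rpm ← 11376 -1436 = 9940
adjust_throttle(-663): rpm ← 9940 -663 = 9277
final state: V = 13.91 m/s, rpm = 9277 → n = rpm/60 = 154.616667 rev/s
target J* = 0.2513; solve J* = V/(n·D) for n: n = V/(J*·D) = 13.91/(0.2513 × 3.594) = 15.401271 rev/s
rpm = 60·n = 924.076272

rpm = 924.08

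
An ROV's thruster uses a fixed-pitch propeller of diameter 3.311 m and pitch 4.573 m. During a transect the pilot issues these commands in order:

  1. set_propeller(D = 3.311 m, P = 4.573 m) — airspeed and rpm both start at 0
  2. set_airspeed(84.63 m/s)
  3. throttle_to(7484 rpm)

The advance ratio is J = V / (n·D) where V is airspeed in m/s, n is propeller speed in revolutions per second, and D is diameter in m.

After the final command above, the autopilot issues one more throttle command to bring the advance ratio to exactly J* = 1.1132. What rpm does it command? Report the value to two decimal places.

set_propeller: D = 3.311 m, P = 4.573 m (p = P/D = 1.381154); state ← (V=0, rpm=0)
set_airspeed(84.63): V ← 84.63 m/s
throttle_to(7484): rpm ← 7484
final state: V = 84.63 m/s, rpm = 7484 → n = rpm/60 = 124.733333 rev/s
target J* = 1.1132; solve J* = V/(n·D) for n: n = V/(J*·D) = 84.63/(1.1132 × 3.311) = 22.961062 rev/s
rpm = 60·n = 1377.663692

rpm = 1377.66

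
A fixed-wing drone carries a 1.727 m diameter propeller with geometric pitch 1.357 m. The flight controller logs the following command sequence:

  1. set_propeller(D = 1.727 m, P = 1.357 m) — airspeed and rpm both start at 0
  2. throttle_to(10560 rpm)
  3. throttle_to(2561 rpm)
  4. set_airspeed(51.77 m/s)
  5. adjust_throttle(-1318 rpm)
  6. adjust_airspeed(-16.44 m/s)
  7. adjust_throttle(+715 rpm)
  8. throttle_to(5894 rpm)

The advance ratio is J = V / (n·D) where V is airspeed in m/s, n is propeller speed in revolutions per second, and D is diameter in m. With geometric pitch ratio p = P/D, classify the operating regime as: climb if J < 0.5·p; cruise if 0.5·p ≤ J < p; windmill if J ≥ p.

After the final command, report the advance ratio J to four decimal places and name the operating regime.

J = 0.2083, regime = climb

set_propeller: D = 1.727 m, P = 1.357 m (p = P/D = 0.785756); state ← (V=0, rpm=0)
throttle_to(10560): rpm ← 10560
throttle_to(2561): rpm ← 2561
set_airspeed(51.77): V ← 51.77 m/s
adjust_throttle(-1318): rpm ← 2561 -1318 = 1243
adjust_airspeed(-16.44): V ← 51.77 -16.44 = 35.33 m/s
adjust_throttle(+715): rpm ← 1243 +715 = 1958
throttle_to(5894): rpm ← 5894
final state: V = 35.33 m/s, rpm = 5894 → n = rpm/60 = 98.233333 rev/s
J = V / (n·D) = 35.33 / (98.233333 × 1.727) = 0.208254
regime bands: climb J<0.3929 | cruise [0.3929, 0.7858) | windmill J≥0.7858
J = 0.2083 → climb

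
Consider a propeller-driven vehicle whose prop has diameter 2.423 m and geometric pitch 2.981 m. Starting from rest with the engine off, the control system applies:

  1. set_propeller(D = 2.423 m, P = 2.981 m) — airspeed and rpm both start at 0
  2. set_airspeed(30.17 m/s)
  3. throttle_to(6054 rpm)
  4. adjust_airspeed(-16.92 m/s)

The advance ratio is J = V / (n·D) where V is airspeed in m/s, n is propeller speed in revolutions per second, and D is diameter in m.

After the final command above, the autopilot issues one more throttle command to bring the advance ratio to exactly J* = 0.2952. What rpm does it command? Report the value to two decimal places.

rpm = 1111.47

set_propeller: D = 2.423 m, P = 2.981 m (p = P/D = 1.230293); state ← (V=0, rpm=0)
set_airspeed(30.17): V ← 30.17 m/s
throttle_to(6054): rpm ← 6054
adjust_airspeed(-16.92): V ← 30.17 -16.92 = 13.25 m/s
final state: V = 13.25 m/s, rpm = 6054 → n = rpm/60 = 100.900000 rev/s
target J* = 0.2952; solve J* = V/(n·D) for n: n = V/(J*·D) = 13.25/(0.2952 × 2.423) = 18.524484 rev/s
rpm = 60·n = 1111.469018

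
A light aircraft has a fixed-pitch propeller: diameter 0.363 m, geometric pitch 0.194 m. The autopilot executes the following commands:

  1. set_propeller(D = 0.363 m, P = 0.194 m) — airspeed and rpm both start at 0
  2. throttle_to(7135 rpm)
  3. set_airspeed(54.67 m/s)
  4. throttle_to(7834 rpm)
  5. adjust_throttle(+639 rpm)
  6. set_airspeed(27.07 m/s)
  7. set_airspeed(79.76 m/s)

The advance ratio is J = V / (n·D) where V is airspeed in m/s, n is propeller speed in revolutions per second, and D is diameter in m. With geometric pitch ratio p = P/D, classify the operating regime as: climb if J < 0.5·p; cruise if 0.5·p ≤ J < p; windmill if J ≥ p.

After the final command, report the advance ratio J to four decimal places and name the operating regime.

J = 1.5559, regime = windmill

set_propeller: D = 0.363 m, P = 0.194 m (p = P/D = 0.534435); state ← (V=0, rpm=0)
throttle_to(7135): rpm ← 7135
set_airspeed(54.67): V ← 54.67 m/s
throttle_to(7834): rpm ← 7834
adjust_throttle(+639): rpm ← 7834 +639 = 8473
set_airspeed(27.07): V ← 27.07 m/s
set_airspeed(79.76): V ← 79.76 m/s
final state: V = 79.76 m/s, rpm = 8473 → n = rpm/60 = 141.216667 rev/s
J = V / (n·D) = 79.76 / (141.216667 × 0.363) = 1.555939
regime bands: climb J<0.2672 | cruise [0.2672, 0.5344) | windmill J≥0.5344
J = 1.5559 → windmill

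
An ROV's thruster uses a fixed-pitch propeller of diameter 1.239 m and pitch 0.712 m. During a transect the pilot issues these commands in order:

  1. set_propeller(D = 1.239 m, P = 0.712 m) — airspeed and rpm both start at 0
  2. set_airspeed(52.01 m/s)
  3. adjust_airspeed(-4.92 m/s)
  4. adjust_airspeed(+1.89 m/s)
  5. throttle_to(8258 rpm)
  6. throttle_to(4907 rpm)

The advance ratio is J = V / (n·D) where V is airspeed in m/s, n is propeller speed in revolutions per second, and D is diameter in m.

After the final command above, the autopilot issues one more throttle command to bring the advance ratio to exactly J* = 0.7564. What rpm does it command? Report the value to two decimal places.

set_propeller: D = 1.239 m, P = 0.712 m (p = P/D = 0.574657); state ← (V=0, rpm=0)
set_airspeed(52.01): V ← 52.01 m/s
adjust_airspeed(-4.92): V ← 52.01 -4.92 = 47.09 m/s
adjust_airspeed(+1.89): V ← 47.09 +1.89 = 48.98 m/s
throttle_to(8258): rpm ← 8258
throttle_to(4907): rpm ← 4907
final state: V = 48.98 m/s, rpm = 4907 → n = rpm/60 = 81.783333 rev/s
target J* = 0.7564; solve J* = V/(n·D) for n: n = V/(J*·D) = 48.98/(0.7564 × 1.239) = 52.263195 rev/s
rpm = 60·n = 3135.791688

rpm = 3135.79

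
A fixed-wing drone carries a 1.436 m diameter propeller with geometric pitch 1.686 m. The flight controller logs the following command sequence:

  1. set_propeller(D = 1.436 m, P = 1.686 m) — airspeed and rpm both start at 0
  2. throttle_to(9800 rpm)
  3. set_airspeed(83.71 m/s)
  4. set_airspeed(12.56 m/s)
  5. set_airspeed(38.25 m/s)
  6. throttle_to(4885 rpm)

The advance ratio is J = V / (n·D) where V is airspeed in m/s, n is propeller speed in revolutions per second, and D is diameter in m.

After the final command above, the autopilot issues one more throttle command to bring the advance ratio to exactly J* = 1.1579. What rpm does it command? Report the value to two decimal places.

rpm = 1380.25

set_propeller: D = 1.436 m, P = 1.686 m (p = P/D = 1.174095); state ← (V=0, rpm=0)
throttle_to(9800): rpm ← 9800
set_airspeed(83.71): V ← 83.71 m/s
set_airspeed(12.56): V ← 12.56 m/s
set_airspeed(38.25): V ← 38.25 m/s
throttle_to(4885): rpm ← 4885
final state: V = 38.25 m/s, rpm = 4885 → n = rpm/60 = 81.416667 rev/s
target J* = 1.1579; solve J* = V/(n·D) for n: n = V/(J*·D) = 38.25/(1.1579 × 1.436) = 23.004137 rev/s
rpm = 60·n = 1380.248221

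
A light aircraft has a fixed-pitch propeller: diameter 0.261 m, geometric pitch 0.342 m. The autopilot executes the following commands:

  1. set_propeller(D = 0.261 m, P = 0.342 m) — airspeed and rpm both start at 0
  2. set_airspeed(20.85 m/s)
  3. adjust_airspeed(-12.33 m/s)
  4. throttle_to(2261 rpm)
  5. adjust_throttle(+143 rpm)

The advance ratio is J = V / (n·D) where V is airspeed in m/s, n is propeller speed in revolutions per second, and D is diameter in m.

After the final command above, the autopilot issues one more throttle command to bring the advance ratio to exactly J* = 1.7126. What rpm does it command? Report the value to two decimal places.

set_propeller: D = 0.261 m, P = 0.342 m (p = P/D = 1.310345); state ← (V=0, rpm=0)
set_airspeed(20.85): V ← 20.85 m/s
adjust_airspeed(-12.33): V ← 20.85 -12.33 = 8.52 m/s
throttle_to(2261): rpm ← 2261
adjust_throttle(+143): rpm ← 2261 +143 = 2404
final state: V = 8.52 m/s, rpm = 2404 → n = rpm/60 = 40.066667 rev/s
target J* = 1.7126; solve J* = V/(n·D) for n: n = V/(J*·D) = 8.52/(1.7126 × 0.261) = 19.060889 rev/s
rpm = 60·n = 1143.653328

rpm = 1143.65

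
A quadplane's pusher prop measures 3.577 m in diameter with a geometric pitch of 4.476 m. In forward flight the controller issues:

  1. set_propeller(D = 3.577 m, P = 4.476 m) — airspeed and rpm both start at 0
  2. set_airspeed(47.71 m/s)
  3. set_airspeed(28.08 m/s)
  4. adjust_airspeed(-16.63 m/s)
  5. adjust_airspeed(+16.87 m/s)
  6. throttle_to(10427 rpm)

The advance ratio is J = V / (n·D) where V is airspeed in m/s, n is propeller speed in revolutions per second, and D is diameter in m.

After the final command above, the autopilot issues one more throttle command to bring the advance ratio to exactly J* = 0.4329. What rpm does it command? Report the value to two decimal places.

set_propeller: D = 3.577 m, P = 4.476 m (p = P/D = 1.251328); state ← (V=0, rpm=0)
set_airspeed(47.71): V ← 47.71 m/s
set_airspeed(28.08): V ← 28.08 m/s
adjust_airspeed(-16.63): V ← 28.08 -16.63 = 11.45 m/s
adjust_airspeed(+16.87): V ← 11.45 +16.87 = 28.32 m/s
throttle_to(10427): rpm ← 10427
final state: V = 28.32 m/s, rpm = 10427 → n = rpm/60 = 173.783333 rev/s
target J* = 0.4329; solve J* = V/(n·D) for n: n = V/(J*·D) = 28.32/(0.4329 × 3.577) = 18.288864 rev/s
rpm = 60·n = 1097.331821

rpm = 1097.33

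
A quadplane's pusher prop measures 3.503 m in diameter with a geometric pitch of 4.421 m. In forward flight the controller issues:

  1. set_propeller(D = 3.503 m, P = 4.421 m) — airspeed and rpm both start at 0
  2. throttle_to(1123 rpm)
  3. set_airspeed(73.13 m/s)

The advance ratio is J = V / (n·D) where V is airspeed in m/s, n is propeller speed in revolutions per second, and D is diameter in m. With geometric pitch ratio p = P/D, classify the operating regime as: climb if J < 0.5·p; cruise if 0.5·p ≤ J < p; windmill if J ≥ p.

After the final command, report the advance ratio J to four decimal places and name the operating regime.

set_propeller: D = 3.503 m, P = 4.421 m (p = P/D = 1.262061); state ← (V=0, rpm=0)
throttle_to(1123): rpm ← 1123
set_airspeed(73.13): V ← 73.13 m/s
final state: V = 73.13 m/s, rpm = 1123 → n = rpm/60 = 18.716667 rev/s
J = V / (n·D) = 73.13 / (18.716667 × 3.503) = 1.115390
regime bands: climb J<0.6310 | cruise [0.6310, 1.2621) | windmill J≥1.2621
J = 1.1154 → cruise

J = 1.1154, regime = cruise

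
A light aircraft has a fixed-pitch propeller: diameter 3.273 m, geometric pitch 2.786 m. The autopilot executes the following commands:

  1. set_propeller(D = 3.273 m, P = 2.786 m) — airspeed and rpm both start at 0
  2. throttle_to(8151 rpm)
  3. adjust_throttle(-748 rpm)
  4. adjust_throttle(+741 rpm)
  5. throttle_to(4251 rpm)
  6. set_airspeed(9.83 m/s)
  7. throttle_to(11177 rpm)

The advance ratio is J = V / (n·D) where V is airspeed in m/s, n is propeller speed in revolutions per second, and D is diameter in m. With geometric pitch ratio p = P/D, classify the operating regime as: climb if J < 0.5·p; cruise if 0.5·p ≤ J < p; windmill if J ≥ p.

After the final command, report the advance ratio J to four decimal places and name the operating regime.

J = 0.0161, regime = climb

set_propeller: D = 3.273 m, P = 2.786 m (p = P/D = 0.851207); state ← (V=0, rpm=0)
throttle_to(8151): rpm ← 8151
adjust_throttle(-748): rpm ← 8151 -748 = 7403
adjust_throttle(+741): rpm ← 7403 +741 = 8144
throttle_to(4251): rpm ← 4251
set_airspeed(9.83): V ← 9.83 m/s
throttle_to(11177): rpm ← 11177
final state: V = 9.83 m/s, rpm = 11177 → n = rpm/60 = 186.283333 rev/s
J = V / (n·D) = 9.83 / (186.283333 × 3.273) = 0.016123
regime bands: climb J<0.4256 | cruise [0.4256, 0.8512) | windmill J≥0.8512
J = 0.0161 → climb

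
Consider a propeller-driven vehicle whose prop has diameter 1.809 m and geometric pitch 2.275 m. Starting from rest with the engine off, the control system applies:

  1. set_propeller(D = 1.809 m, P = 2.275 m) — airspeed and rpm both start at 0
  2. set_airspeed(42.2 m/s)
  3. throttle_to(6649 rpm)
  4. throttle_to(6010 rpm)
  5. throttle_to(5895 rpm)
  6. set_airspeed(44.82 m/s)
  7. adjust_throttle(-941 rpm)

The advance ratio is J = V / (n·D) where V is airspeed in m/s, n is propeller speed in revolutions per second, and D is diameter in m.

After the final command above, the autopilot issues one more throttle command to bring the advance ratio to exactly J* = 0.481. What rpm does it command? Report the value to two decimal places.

rpm = 3090.58

set_propeller: D = 1.809 m, P = 2.275 m (p = P/D = 1.257601); state ← (V=0, rpm=0)
set_airspeed(42.2): V ← 42.2 m/s
throttle_to(6649): rpm ← 6649
throttle_to(6010): rpm ← 6010
throttle_to(5895): rpm ← 5895
set_airspeed(44.82): V ← 44.82 m/s
adjust_throttle(-941): rpm ← 5895 -941 = 4954
final state: V = 44.82 m/s, rpm = 4954 → n = rpm/60 = 82.566667 rev/s
target J* = 0.481; solve J* = V/(n·D) for n: n = V/(J*·D) = 44.82/(0.481 × 1.809) = 51.509604 rev/s
rpm = 60·n = 3090.576225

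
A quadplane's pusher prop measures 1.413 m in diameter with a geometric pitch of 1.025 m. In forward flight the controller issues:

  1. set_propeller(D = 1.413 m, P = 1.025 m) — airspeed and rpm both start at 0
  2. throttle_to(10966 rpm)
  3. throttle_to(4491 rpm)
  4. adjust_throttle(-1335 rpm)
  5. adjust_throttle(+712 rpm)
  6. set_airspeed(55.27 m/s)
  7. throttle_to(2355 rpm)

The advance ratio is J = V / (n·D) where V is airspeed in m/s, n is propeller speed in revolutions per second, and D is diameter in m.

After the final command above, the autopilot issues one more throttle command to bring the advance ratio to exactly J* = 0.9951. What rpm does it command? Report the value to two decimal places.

rpm = 2358.48

set_propeller: D = 1.413 m, P = 1.025 m (p = P/D = 0.725407); state ← (V=0, rpm=0)
throttle_to(10966): rpm ← 10966
throttle_to(4491): rpm ← 4491
adjust_throttle(-1335): rpm ← 4491 -1335 = 3156
adjust_throttle(+712): rpm ← 3156 +712 = 3868
set_airspeed(55.27): V ← 55.27 m/s
throttle_to(2355): rpm ← 2355
final state: V = 55.27 m/s, rpm = 2355 → n = rpm/60 = 39.250000 rev/s
target J* = 0.9951; solve J* = V/(n·D) for n: n = V/(J*·D) = 55.27/(0.9951 × 1.413) = 39.307966 rev/s
rpm = 60·n = 2358.477986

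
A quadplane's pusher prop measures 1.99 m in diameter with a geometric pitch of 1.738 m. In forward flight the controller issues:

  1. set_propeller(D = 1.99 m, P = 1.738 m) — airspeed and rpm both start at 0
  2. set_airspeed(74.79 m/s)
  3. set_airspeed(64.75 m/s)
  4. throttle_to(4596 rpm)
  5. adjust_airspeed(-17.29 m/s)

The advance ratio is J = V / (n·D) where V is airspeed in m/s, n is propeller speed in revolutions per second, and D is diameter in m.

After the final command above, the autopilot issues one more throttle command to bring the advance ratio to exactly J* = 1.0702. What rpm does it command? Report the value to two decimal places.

rpm = 1337.09

set_propeller: D = 1.99 m, P = 1.738 m (p = P/D = 0.873367); state ← (V=0, rpm=0)
set_airspeed(74.79): V ← 74.79 m/s
set_airspeed(64.75): V ← 64.75 m/s
throttle_to(4596): rpm ← 4596
adjust_airspeed(-17.29): V ← 64.75 -17.29 = 47.46 m/s
final state: V = 47.46 m/s, rpm = 4596 → n = rpm/60 = 76.600000 rev/s
target J* = 1.0702; solve J* = V/(n·D) for n: n = V/(J*·D) = 47.46/(1.0702 × 1.99) = 22.284850 rev/s
rpm = 60·n = 1337.090987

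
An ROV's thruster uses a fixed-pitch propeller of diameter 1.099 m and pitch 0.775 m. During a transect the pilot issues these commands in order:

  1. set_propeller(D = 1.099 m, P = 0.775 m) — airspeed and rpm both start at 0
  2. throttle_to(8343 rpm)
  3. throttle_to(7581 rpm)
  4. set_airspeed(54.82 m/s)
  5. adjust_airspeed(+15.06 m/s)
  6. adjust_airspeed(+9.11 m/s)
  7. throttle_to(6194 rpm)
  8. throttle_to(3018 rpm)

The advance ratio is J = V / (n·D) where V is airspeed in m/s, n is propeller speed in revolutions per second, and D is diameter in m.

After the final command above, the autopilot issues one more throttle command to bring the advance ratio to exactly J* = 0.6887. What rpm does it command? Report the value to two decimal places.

set_propeller: D = 1.099 m, P = 0.775 m (p = P/D = 0.705187); state ← (V=0, rpm=0)
throttle_to(8343): rpm ← 8343
throttle_to(7581): rpm ← 7581
set_airspeed(54.82): V ← 54.82 m/s
adjust_airspeed(+15.06): V ← 54.82 +15.06 = 69.88 m/s
adjust_airspeed(+9.11): V ← 69.88 +9.11 = 78.99 m/s
throttle_to(6194): rpm ← 6194
throttle_to(3018): rpm ← 3018
final state: V = 78.99 m/s, rpm = 3018 → n = rpm/60 = 50.300000 rev/s
target J* = 0.6887; solve J* = V/(n·D) for n: n = V/(J*·D) = 78.99/(0.6887 × 1.099) = 104.362467 rev/s
rpm = 60·n = 6261.748044

rpm = 6261.75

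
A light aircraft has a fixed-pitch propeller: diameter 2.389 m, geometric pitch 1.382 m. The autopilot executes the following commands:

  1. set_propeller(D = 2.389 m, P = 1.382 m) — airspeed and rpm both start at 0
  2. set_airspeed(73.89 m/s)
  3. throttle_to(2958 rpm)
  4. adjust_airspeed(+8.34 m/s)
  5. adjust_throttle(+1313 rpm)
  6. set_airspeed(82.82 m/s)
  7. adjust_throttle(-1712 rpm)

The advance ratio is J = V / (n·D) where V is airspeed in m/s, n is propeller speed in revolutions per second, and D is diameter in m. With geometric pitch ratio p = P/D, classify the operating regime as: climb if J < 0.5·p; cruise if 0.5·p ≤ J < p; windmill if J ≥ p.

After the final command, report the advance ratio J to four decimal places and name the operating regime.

set_propeller: D = 2.389 m, P = 1.382 m (p = P/D = 0.578485); state ← (V=0, rpm=0)
set_airspeed(73.89): V ← 73.89 m/s
throttle_to(2958): rpm ← 2958
adjust_airspeed(+8.34): V ← 73.89 +8.34 = 82.23 m/s
adjust_throttle(+1313): rpm ← 2958 +1313 = 4271
set_airspeed(82.82): V ← 82.82 m/s
adjust_throttle(-1712): rpm ← 4271 -1712 = 2559
final state: V = 82.82 m/s, rpm = 2559 → n = rpm/60 = 42.650000 rev/s
J = V / (n·D) = 82.82 / (42.650000 × 2.389) = 0.812831
regime bands: climb J<0.2892 | cruise [0.2892, 0.5785) | windmill J≥0.5785
J = 0.8128 → windmill

J = 0.8128, regime = windmill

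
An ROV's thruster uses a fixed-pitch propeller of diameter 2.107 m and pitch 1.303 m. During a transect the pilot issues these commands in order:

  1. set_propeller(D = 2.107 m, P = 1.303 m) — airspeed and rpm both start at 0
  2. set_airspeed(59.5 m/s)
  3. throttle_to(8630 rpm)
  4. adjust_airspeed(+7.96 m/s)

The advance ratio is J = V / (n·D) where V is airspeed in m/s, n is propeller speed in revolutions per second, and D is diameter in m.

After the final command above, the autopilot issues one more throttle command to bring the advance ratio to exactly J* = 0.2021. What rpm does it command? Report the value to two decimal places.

set_propeller: D = 2.107 m, P = 1.303 m (p = P/D = 0.618415); state ← (V=0, rpm=0)
set_airspeed(59.5): V ← 59.5 m/s
throttle_to(8630): rpm ← 8630
adjust_airspeed(+7.96): V ← 59.5 +7.96 = 67.46 m/s
final state: V = 67.46 m/s, rpm = 8630 → n = rpm/60 = 143.833333 rev/s
target J* = 0.2021; solve J* = V/(n·D) for n: n = V/(J*·D) = 67.46/(0.2021 × 2.107) = 158.421999 rev/s
rpm = 60·n = 9505.319912

rpm = 9505.32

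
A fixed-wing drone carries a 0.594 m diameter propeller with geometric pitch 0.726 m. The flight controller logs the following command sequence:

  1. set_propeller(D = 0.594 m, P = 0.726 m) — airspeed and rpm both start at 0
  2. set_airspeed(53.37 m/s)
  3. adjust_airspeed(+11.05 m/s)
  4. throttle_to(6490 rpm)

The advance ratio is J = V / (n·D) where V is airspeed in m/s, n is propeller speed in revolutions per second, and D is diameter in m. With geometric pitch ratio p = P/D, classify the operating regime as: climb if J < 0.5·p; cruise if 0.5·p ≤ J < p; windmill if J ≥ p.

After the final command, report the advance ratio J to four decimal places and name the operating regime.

J = 1.0026, regime = cruise

set_propeller: D = 0.594 m, P = 0.726 m (p = P/D = 1.222222); state ← (V=0, rpm=0)
set_airspeed(53.37): V ← 53.37 m/s
adjust_airspeed(+11.05): V ← 53.37 +11.05 = 64.42 m/s
throttle_to(6490): rpm ← 6490
final state: V = 64.42 m/s, rpm = 6490 → n = rpm/60 = 108.166667 rev/s
J = V / (n·D) = 64.42 / (108.166667 × 0.594) = 1.002630
regime bands: climb J<0.6111 | cruise [0.6111, 1.2222) | windmill J≥1.2222
J = 1.0026 → cruise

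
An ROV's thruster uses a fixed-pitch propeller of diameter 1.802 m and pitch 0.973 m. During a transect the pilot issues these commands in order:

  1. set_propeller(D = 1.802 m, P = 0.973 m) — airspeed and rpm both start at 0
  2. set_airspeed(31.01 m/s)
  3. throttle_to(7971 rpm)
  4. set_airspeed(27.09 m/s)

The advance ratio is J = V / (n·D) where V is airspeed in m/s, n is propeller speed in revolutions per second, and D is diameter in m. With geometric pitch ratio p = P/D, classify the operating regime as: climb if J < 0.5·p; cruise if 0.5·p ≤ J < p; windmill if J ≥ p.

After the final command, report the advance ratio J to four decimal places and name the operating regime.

J = 0.1132, regime = climb

set_propeller: D = 1.802 m, P = 0.973 m (p = P/D = 0.539956); state ← (V=0, rpm=0)
set_airspeed(31.01): V ← 31.01 m/s
throttle_to(7971): rpm ← 7971
set_airspeed(27.09): V ← 27.09 m/s
final state: V = 27.09 m/s, rpm = 7971 → n = rpm/60 = 132.850000 rev/s
J = V / (n·D) = 27.09 / (132.850000 × 1.802) = 0.113160
regime bands: climb J<0.2700 | cruise [0.2700, 0.5400) | windmill J≥0.5400
J = 0.1132 → climb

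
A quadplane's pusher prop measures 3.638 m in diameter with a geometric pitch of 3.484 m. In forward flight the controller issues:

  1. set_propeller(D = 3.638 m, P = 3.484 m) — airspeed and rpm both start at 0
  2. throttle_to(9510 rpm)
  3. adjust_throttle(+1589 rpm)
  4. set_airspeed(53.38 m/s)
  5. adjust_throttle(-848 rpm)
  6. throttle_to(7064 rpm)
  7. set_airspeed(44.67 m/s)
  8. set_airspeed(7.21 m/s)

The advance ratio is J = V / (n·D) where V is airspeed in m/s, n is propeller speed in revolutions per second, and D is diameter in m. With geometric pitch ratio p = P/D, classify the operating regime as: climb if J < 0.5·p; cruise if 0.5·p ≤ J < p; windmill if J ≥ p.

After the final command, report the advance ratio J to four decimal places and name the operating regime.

set_propeller: D = 3.638 m, P = 3.484 m (p = P/D = 0.957669); state ← (V=0, rpm=0)
throttle_to(9510): rpm ← 9510
adjust_throttle(+1589): rpm ← 9510 +1589 = 11099
set_airspeed(53.38): V ← 53.38 m/s
adjust_throttle(-848): rpm ← 11099 -848 = 10251
throttle_to(7064): rpm ← 7064
set_airspeed(44.67): V ← 44.67 m/s
set_airspeed(7.21): V ← 7.21 m/s
final state: V = 7.21 m/s, rpm = 7064 → n = rpm/60 = 117.733333 rev/s
J = V / (n·D) = 7.21 / (117.733333 × 3.638) = 0.016833
regime bands: climb J<0.4788 | cruise [0.4788, 0.9577) | windmill J≥0.9577
J = 0.0168 → climb

J = 0.0168, regime = climb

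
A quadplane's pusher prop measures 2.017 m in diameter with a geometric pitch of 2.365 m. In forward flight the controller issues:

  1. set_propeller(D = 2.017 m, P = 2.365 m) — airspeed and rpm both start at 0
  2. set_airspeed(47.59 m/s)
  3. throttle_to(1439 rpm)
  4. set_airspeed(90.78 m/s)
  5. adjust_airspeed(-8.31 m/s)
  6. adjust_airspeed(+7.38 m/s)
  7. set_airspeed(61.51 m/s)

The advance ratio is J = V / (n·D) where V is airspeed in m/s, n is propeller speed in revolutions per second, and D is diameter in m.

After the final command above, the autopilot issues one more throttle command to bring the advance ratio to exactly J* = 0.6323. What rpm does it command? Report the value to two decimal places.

rpm = 2893.80

set_propeller: D = 2.017 m, P = 2.365 m (p = P/D = 1.172533); state ← (V=0, rpm=0)
set_airspeed(47.59): V ← 47.59 m/s
throttle_to(1439): rpm ← 1439
set_airspeed(90.78): V ← 90.78 m/s
adjust_airspeed(-8.31): V ← 90.78 -8.31 = 82.47 m/s
adjust_airspeed(+7.38): V ← 82.47 +7.38 = 89.85 m/s
set_airspeed(61.51): V ← 61.51 m/s
final state: V = 61.51 m/s, rpm = 1439 → n = rpm/60 = 23.983333 rev/s
target J* = 0.6323; solve J* = V/(n·D) for n: n = V/(J*·D) = 61.51/(0.6323 × 2.017) = 48.229932 rev/s
rpm = 60·n = 2893.795903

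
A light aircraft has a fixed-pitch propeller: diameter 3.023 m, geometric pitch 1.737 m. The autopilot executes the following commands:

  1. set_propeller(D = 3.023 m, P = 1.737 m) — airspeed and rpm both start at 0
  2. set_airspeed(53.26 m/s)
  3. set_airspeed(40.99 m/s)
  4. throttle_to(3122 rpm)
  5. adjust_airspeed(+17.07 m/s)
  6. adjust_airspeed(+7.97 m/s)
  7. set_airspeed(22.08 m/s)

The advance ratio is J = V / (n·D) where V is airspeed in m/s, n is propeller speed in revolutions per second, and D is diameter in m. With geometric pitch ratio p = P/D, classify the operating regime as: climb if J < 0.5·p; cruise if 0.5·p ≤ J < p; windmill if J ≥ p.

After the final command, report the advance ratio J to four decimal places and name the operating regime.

set_propeller: D = 3.023 m, P = 1.737 m (p = P/D = 0.574595); state ← (V=0, rpm=0)
set_airspeed(53.26): V ← 53.26 m/s
set_airspeed(40.99): V ← 40.99 m/s
throttle_to(3122): rpm ← 3122
adjust_airspeed(+17.07): V ← 40.99 +17.07 = 58.06 m/s
adjust_airspeed(+7.97): V ← 58.06 +7.97 = 66.03 m/s
set_airspeed(22.08): V ← 22.08 m/s
final state: V = 22.08 m/s, rpm = 3122 → n = rpm/60 = 52.033333 rev/s
J = V / (n·D) = 22.08 / (52.033333 × 3.023) = 0.140372
regime bands: climb J<0.2873 | cruise [0.2873, 0.5746) | windmill J≥0.5746
J = 0.1404 → climb

J = 0.1404, regime = climb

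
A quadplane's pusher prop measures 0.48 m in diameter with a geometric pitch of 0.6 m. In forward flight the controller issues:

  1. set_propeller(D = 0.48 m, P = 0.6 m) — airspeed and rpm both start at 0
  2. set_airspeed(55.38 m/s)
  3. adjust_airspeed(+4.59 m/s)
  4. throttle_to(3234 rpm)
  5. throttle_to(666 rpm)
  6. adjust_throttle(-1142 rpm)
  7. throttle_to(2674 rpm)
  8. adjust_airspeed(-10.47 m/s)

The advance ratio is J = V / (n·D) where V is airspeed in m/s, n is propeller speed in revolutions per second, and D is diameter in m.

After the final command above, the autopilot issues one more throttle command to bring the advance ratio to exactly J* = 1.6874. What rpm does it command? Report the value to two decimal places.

set_propeller: D = 0.48 m, P = 0.6 m (p = P/D = 1.250000); state ← (V=0, rpm=0)
set_airspeed(55.38): V ← 55.38 m/s
adjust_airspeed(+4.59): V ← 55.38 +4.59 = 59.97 m/s
throttle_to(3234): rpm ← 3234
throttle_to(666): rpm ← 666
adjust_throttle(-1142): rpm ← 666 -1142 = -476
throttle_to(2674): rpm ← 2674
adjust_airspeed(-10.47): V ← 59.97 -10.47 = 49.5 m/s
final state: V = 49.5 m/s, rpm = 2674 → n = rpm/60 = 44.566667 rev/s
target J* = 1.6874; solve J* = V/(n·D) for n: n = V/(J*·D) = 49.5/(1.6874 × 0.48) = 61.114733 rev/s
rpm = 60·n = 3666.883963

rpm = 3666.88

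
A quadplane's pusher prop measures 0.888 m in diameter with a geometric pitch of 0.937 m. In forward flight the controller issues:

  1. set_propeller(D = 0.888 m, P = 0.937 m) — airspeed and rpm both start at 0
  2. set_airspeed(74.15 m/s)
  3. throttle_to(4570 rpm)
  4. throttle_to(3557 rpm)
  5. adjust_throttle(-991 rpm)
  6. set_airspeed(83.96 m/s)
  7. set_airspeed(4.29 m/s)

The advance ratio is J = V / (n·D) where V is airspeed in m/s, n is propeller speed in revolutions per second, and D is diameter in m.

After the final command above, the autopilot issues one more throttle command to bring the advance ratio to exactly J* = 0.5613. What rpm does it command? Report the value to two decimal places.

set_propeller: D = 0.888 m, P = 0.937 m (p = P/D = 1.055180); state ← (V=0, rpm=0)
set_airspeed(74.15): V ← 74.15 m/s
throttle_to(4570): rpm ← 4570
throttle_to(3557): rpm ← 3557
adjust_throttle(-991): rpm ← 3557 -991 = 2566
set_airspeed(83.96): V ← 83.96 m/s
set_airspeed(4.29): V ← 4.29 m/s
final state: V = 4.29 m/s, rpm = 2566 → n = rpm/60 = 42.766667 rev/s
target J* = 0.5613; solve J* = V/(n·D) for n: n = V/(J*·D) = 4.29/(0.5613 × 0.888) = 8.606950 rev/s
rpm = 60·n = 516.417005

rpm = 516.42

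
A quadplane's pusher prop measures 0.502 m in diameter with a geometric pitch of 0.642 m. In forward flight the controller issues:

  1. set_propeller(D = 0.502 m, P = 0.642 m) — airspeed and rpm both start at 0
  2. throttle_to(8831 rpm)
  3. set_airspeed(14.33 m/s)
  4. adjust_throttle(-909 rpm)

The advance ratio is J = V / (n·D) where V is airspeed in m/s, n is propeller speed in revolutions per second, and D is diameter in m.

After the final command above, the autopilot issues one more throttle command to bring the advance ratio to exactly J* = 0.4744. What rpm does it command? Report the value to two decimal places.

rpm = 3610.35

set_propeller: D = 0.502 m, P = 0.642 m (p = P/D = 1.278884); state ← (V=0, rpm=0)
throttle_to(8831): rpm ← 8831
set_airspeed(14.33): V ← 14.33 m/s
adjust_throttle(-909): rpm ← 8831 -909 = 7922
final state: V = 14.33 m/s, rpm = 7922 → n = rpm/60 = 132.033333 rev/s
target J* = 0.4744; solve J* = V/(n·D) for n: n = V/(J*·D) = 14.33/(0.4744 × 0.502) = 60.172464 rev/s
rpm = 60·n = 3610.347816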